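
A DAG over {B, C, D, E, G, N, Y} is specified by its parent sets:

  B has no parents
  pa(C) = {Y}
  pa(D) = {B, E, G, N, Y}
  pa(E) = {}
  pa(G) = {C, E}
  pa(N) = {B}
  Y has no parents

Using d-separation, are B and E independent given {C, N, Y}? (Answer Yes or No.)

Yes — B and E are d-separated given {C, N, Y}.

There are 6 undirected paths between B and E; checking each against the conditioning set {C, N, Y}:
Path 1: B → N → D ← G ← E
  N is a chain here and N is conditioned on, so the path is blocked at N.
Path 2: B → N → D ← E
  N is a chain here and N is conditioned on, so the path is blocked at N.
Path 3: B → N → D ← Y → C → G ← E
  N is a chain here and N is conditioned on, so the path is blocked at N.
Path 4: B → D ← G ← E
  D is a collider here and neither D nor any of its descendants is conditioned on, so the collider stays closed — the path is blocked at D.
Path 5: B → D ← E
  D is a collider here and neither D nor any of its descendants is conditioned on, so the collider stays closed — the path is blocked at D.
Path 6: B → D ← Y → C → G ← E
  D is a collider here and neither D nor any of its descendants is conditioned on, so the collider stays closed — the path is blocked at D.
All paths are blocked; B ⊥ E | {C, N, Y} holds.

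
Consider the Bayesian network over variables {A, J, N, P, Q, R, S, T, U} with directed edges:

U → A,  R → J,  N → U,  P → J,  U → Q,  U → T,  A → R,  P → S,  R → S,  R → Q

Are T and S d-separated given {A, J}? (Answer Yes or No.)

Yes

4 paths connect T and S; each must be blocked for d-separation to hold:
Path 1: T ← U → A → R → J ← P → S
  A is a chain here and A is conditioned on, so the path is blocked at A.
Path 2: T ← U → A → R → S
  A is a chain here and A is conditioned on, so the path is blocked at A.
Path 3: T ← U → Q ← R → J ← P → S
  Q is a collider here and neither Q nor any of its descendants is conditioned on, so the collider stays closed — the path is blocked at Q.
Path 4: T ← U → Q ← R → S
  Q is a collider here and neither Q nor any of its descendants is conditioned on, so the collider stays closed — the path is blocked at Q.
All paths are blocked; T ⊥ S | {A, J} holds.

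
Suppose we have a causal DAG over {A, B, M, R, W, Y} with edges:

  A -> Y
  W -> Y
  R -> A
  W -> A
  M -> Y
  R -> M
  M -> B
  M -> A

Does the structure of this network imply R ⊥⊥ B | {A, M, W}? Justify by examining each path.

Yes — R and B are d-separated given {A, M, W}.

4 paths connect R and B; each must be blocked for d-separation to hold:
Path 1: R → M → B
  M is a chain here and M is conditioned on, so the path is blocked at M.
Path 2: R → A ← W → Y ← M → B
  W is a fork here and W is conditioned on, so the path is blocked at W.
Path 3: R → A ← M → B
  M is a fork here and M is conditioned on, so the path is blocked at M.
Path 4: R → A → Y ← M → B
  A is a chain here and A is conditioned on, so the path is blocked at A.
Every path is blocked, so R and B are d-separated given {A, M, W}.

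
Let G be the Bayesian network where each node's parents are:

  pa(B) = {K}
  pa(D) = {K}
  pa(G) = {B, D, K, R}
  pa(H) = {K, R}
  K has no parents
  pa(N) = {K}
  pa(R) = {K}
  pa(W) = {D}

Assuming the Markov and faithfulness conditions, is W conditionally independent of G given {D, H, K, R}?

Yes — W and G are d-separated given {D, H, K, R}.

There are 5 undirected paths between W and G; checking each against the conditioning set {D, H, K, R}:
Path 1: W ← D → G
  D is a fork here and D is conditioned on, so the path is blocked at D.
Path 2: W ← D ← K → H ← R → G
  D is a chain here and D is conditioned on, so the path is blocked at D.
Path 3: W ← D ← K → G
  D is a chain here and D is conditioned on, so the path is blocked at D.
Path 4: W ← D ← K → B → G
  D is a chain here and D is conditioned on, so the path is blocked at D.
Path 5: W ← D ← K → R → G
  D is a chain here and D is conditioned on, so the path is blocked at D.
Every path is blocked, so W and G are d-separated given {D, H, K, R}.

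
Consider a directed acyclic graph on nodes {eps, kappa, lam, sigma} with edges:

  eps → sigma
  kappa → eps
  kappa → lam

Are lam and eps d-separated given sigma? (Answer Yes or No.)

Only one path connects lam and eps:
Path 1: lam ← kappa → eps
  kappa is a fork and kappa is not conditioned on — no node blocks this path, so it is active.
Since the path lam ← kappa → eps is active, lam and eps are not d-separated given {sigma}.

No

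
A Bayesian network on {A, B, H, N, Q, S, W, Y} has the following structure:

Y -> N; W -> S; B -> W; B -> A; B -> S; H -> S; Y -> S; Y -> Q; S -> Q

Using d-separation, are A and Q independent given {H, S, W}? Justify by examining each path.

There are 4 undirected paths between A and Q; checking each against the conditioning set {H, S, W}:
Path 1: A ← B → S ← Y → Q
  B is a fork and B is not conditioned on; S is a collider and S is conditioned on, which opens it; Y is a fork and Y is not conditioned on — no node blocks this path, so it is active.
Path 2: A ← B → S → Q
  S is a chain here and S is conditioned on, so the path is blocked at S.
Path 3: A ← B → W → S ← Y → Q
  W is a chain here and W is conditioned on, so the path is blocked at W.
Path 4: A ← B → W → S → Q
  W is a chain here and W is conditioned on, so the path is blocked at W.
At least one path is unblocked, so d-separation fails.

No — A and Q are not d-separated given {H, S, W}.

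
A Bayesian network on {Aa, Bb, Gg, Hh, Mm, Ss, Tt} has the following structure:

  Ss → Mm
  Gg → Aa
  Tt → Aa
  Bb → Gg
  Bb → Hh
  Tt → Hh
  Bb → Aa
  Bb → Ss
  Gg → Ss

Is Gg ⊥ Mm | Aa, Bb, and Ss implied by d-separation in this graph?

Yes

4 paths connect Gg and Mm; each must be blocked for d-separation to hold:
Path 1: Gg → Ss → Mm
  Ss is a chain here and Ss is conditioned on, so the path is blocked at Ss.
Path 2: Gg → Aa ← Bb → Ss → Mm
  Bb is a fork here and Bb is conditioned on, so the path is blocked at Bb.
Path 3: Gg → Aa ← Tt → Hh ← Bb → Ss → Mm
  Hh is a collider here and neither Hh nor any of its descendants is conditioned on, so the collider stays closed — the path is blocked at Hh.
Path 4: Gg ← Bb → Ss → Mm
  Bb is a fork here and Bb is conditioned on, so the path is blocked at Bb.
Since every path is blocked, d-separation holds.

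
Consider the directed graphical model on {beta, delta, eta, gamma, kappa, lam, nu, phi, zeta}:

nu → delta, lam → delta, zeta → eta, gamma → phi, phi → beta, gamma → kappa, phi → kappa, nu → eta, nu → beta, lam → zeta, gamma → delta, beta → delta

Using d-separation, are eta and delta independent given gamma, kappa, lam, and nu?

There are 5 undirected paths between eta and delta; checking each against the conditioning set {gamma, kappa, lam, nu}:
  1. eta ← nu → beta ← phi ← gamma → delta — nu:fork[blocks]; beta:collider[blocks]; phi:chain[open]; gamma:fork[blocks] ⇒ blocked
  2. eta ← nu → beta ← phi → kappa ← gamma → delta — nu:fork[blocks]; beta:collider[blocks]; phi:fork[open]; kappa:collider[open]; gamma:fork[blocks] ⇒ blocked
  3. eta ← nu → beta → delta — nu:fork[blocks]; beta:chain[open] ⇒ blocked
  4. eta ← nu → delta — nu:fork[blocks] ⇒ blocked
  5. eta ← zeta ← lam → delta — zeta:chain[open]; lam:fork[blocks] ⇒ blocked
Since every path is blocked, d-separation holds.

Yes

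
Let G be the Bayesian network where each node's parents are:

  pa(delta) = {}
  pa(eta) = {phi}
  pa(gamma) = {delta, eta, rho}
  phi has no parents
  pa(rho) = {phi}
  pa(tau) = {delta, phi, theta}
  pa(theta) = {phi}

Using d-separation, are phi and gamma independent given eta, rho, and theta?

Yes

There are 4 undirected paths between phi and gamma; checking each against the conditioning set {eta, rho, theta}:
Path 1: phi → rho → gamma
  rho is a chain here and rho is conditioned on, so the path is blocked at rho.
Path 2: phi → eta → gamma
  eta is a chain here and eta is conditioned on, so the path is blocked at eta.
Path 3: phi → tau ← delta → gamma
  tau is a collider here and neither tau nor any of its descendants is conditioned on, so the collider stays closed — the path is blocked at tau.
Path 4: phi → theta → tau ← delta → gamma
  theta is a chain here and theta is conditioned on, so the path is blocked at theta.
Since every path is blocked, d-separation holds.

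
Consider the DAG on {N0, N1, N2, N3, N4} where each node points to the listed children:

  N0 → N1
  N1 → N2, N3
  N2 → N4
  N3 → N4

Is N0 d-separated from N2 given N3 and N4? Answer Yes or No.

2 paths connect N0 and N2; each must be blocked for d-separation to hold:
  1. N0 → N1 → N3 → N4 ← N2 — N1:chain[open]; N3:chain[blocks]; N4:collider[open] ⇒ blocked
  2. N0 → N1 → N2 — N1:chain[open] ⇒ active
Since the path N0 → N1 → N2 is active, N0 and N2 are not d-separated given {N3, N4}.

No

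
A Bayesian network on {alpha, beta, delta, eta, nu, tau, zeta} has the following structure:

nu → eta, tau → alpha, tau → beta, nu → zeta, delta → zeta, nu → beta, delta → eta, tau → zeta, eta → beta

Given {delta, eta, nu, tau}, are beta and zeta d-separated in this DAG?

Yes

We examine all 5 paths between beta and zeta:
Path 1: beta ← nu → eta ← delta → zeta
  nu is a fork here and nu is conditioned on, so the path is blocked at nu.
Path 2: beta ← nu → zeta
  nu is a fork here and nu is conditioned on, so the path is blocked at nu.
Path 3: beta ← eta ← nu → zeta
  eta is a chain here and eta is conditioned on, so the path is blocked at eta.
Path 4: beta ← eta ← delta → zeta
  eta is a chain here and eta is conditioned on, so the path is blocked at eta.
Path 5: beta ← tau → zeta
  tau is a fork here and tau is conditioned on, so the path is blocked at tau.
All paths are blocked; beta ⊥ zeta | {delta, eta, nu, tau} holds.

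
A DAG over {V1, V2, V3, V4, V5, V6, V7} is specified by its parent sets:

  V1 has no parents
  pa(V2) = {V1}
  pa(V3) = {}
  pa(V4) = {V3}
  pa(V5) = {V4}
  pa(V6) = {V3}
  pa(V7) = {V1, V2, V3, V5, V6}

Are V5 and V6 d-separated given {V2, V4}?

We examine all 4 paths between V5 and V6:
  1. V5 → V7 ← V3 → V6 — V7:collider[blocks]; V3:fork[open] ⇒ blocked
  2. V5 → V7 ← V6 — V7:collider[blocks] ⇒ blocked
  3. V5 ← V4 ← V3 → V7 ← V6 — V4:chain[blocks]; V3:fork[open]; V7:collider[blocks] ⇒ blocked
  4. V5 ← V4 ← V3 → V6 — V4:chain[blocks]; V3:fork[open] ⇒ blocked
Since every path is blocked, d-separation holds.

Yes — V5 and V6 are d-separated given {V2, V4}.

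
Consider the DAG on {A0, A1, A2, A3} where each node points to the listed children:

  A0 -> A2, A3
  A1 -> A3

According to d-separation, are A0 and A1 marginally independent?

Only one path connects A0 and A1:
  1. A0 → A3 ← A1 — A3:collider[blocks] ⇒ blocked
Since every path is blocked, d-separation holds.

Yes — A0 and A1 are d-separated given ∅.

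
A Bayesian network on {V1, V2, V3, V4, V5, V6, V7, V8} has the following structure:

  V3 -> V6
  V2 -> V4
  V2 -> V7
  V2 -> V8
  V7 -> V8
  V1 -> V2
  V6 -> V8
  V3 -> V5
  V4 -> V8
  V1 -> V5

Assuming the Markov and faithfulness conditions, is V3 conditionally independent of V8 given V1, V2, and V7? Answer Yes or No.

No

We examine all 4 paths between V3 and V8:
Path 1: V3 → V5 ← V1 → V2 → V8
  V5 is a collider here and neither V5 nor any of its descendants is conditioned on, so the collider stays closed — the path is blocked at V5.
Path 2: V3 → V5 ← V1 → V2 → V7 → V8
  V5 is a collider here and neither V5 nor any of its descendants is conditioned on, so the collider stays closed — the path is blocked at V5.
Path 3: V3 → V5 ← V1 → V2 → V4 → V8
  V5 is a collider here and neither V5 nor any of its descendants is conditioned on, so the collider stays closed — the path is blocked at V5.
Path 4: V3 → V6 → V8
  V6 is a chain and V6 is not conditioned on — no node blocks this path, so it is active.
Because an active path exists, V3 and V8 are not d-separated.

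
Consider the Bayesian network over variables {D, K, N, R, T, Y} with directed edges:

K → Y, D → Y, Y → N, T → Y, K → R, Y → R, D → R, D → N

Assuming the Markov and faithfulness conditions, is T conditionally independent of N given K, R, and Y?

No

There are 4 undirected paths between T and N; checking each against the conditioning set {K, R, Y}:
  1. T → Y ← D → N — Y:collider[open]; D:fork[open] ⇒ active
  2. T → Y → R ← D → N — Y:chain[blocks]; R:collider[open]; D:fork[open] ⇒ blocked
  3. T → Y ← K → R ← D → N — Y:collider[open]; K:fork[blocks]; R:collider[open]; D:fork[open] ⇒ blocked
  4. T → Y → N — Y:chain[blocks] ⇒ blocked
At least one path is unblocked, so d-separation fails.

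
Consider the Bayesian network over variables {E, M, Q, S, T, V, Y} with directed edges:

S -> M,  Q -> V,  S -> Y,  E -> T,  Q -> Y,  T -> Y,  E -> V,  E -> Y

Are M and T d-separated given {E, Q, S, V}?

Enumerating the 3 paths from M to T and testing each for blocking by {E, Q, S, V}:
  1. M ← S → Y ← Q → V ← E → T — S:fork[blocks]; Y:collider[blocks]; Q:fork[blocks]; V:collider[open]; E:fork[blocks] ⇒ blocked
  2. M ← S → Y ← T — S:fork[blocks]; Y:collider[blocks] ⇒ blocked
  3. M ← S → Y ← E → T — S:fork[blocks]; Y:collider[blocks]; E:fork[blocks] ⇒ blocked
Since every path is blocked, d-separation holds.

Yes — M and T are d-separated given {E, Q, S, V}.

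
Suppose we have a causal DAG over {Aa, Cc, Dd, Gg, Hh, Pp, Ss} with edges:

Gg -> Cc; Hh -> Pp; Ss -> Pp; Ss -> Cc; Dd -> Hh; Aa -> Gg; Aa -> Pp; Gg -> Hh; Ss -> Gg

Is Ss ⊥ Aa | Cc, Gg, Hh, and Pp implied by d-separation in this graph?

We examine all 6 paths between Ss and Aa:
  1. Ss → Cc ← Gg ← Aa — Cc:collider[open]; Gg:chain[blocks] ⇒ blocked
  2. Ss → Cc ← Gg → Hh → Pp ← Aa — Cc:collider[open]; Gg:fork[blocks]; Hh:chain[blocks]; Pp:collider[open] ⇒ blocked
  3. Ss → Gg ← Aa — Gg:collider[open] ⇒ active
  4. Ss → Gg → Hh → Pp ← Aa — Gg:chain[blocks]; Hh:chain[blocks]; Pp:collider[open] ⇒ blocked
  5. Ss → Pp ← Aa — Pp:collider[open] ⇒ active
  6. Ss → Pp ← Hh ← Gg ← Aa — Pp:collider[open]; Hh:chain[blocks]; Gg:chain[blocks] ⇒ blocked
Because an active path exists, Ss and Aa are not d-separated.

No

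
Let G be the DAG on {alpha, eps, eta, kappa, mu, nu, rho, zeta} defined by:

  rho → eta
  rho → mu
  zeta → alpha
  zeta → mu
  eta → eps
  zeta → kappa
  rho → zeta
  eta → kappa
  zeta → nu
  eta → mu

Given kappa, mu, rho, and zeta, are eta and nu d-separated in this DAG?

5 paths connect eta and nu; each must be blocked for d-separation to hold:
  1. eta → kappa ← zeta → nu — kappa:collider[open]; zeta:fork[blocks] ⇒ blocked
  2. eta ← rho → zeta → nu — rho:fork[blocks]; zeta:chain[blocks] ⇒ blocked
  3. eta ← rho → mu ← zeta → nu — rho:fork[blocks]; mu:collider[open]; zeta:fork[blocks] ⇒ blocked
  4. eta → mu ← zeta → nu — mu:collider[open]; zeta:fork[blocks] ⇒ blocked
  5. eta → mu ← rho → zeta → nu — mu:collider[open]; rho:fork[blocks]; zeta:chain[blocks] ⇒ blocked
Since every path is blocked, d-separation holds.

Yes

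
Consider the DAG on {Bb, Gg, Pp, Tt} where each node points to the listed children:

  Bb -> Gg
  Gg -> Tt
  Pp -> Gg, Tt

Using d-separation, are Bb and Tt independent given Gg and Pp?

2 paths connect Bb and Tt; each must be blocked for d-separation to hold:
Path 1: Bb → Gg ← Pp → Tt
  Pp is a fork here and Pp is conditioned on, so the path is blocked at Pp.
Path 2: Bb → Gg → Tt
  Gg is a chain here and Gg is conditioned on, so the path is blocked at Gg.
Every path is blocked, so Bb and Tt are d-separated given {Gg, Pp}.

Yes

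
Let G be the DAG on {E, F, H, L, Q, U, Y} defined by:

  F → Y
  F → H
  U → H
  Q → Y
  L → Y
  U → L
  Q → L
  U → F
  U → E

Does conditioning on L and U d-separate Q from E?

There are 6 undirected paths between Q and E; checking each against the conditioning set {L, U}:
Path 1: Q → Y ← L ← U → E
  Y is a collider here and neither Y nor any of its descendants is conditioned on, so the collider stays closed — the path is blocked at Y.
Path 2: Q → Y ← F ← U → E
  Y is a collider here and neither Y nor any of its descendants is conditioned on, so the collider stays closed — the path is blocked at Y.
Path 3: Q → Y ← F → H ← U → E
  Y is a collider here and neither Y nor any of its descendants is conditioned on, so the collider stays closed — the path is blocked at Y.
Path 4: Q → L → Y ← F ← U → E
  L is a chain here and L is conditioned on, so the path is blocked at L.
Path 5: Q → L → Y ← F → H ← U → E
  L is a chain here and L is conditioned on, so the path is blocked at L.
Path 6: Q → L ← U → E
  U is a fork here and U is conditioned on, so the path is blocked at U.
Every path is blocked, so Q and E are d-separated given {L, U}.

Yes — Q and E are d-separated given {L, U}.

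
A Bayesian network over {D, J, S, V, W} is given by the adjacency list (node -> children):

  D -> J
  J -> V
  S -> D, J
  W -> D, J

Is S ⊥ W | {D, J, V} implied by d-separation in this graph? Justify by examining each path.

No — S and W are not d-separated given {D, J, V}.

Enumerating the 4 paths from S to W and testing each for blocking by {D, J, V}:
Path 1: S → D ← W
  D is a collider and D is conditioned on, which opens it — no node blocks this path, so it is active.
Path 2: S → D → J ← W
  D is a chain here and D is conditioned on, so the path is blocked at D.
Path 3: S → J ← D ← W
  D is a chain here and D is conditioned on, so the path is blocked at D.
Path 4: S → J ← W
  J is a collider and J is conditioned on, which opens it — no node blocks this path, so it is active.
Since the path S → D ← W is active, S and W are not d-separated given {D, J, V}.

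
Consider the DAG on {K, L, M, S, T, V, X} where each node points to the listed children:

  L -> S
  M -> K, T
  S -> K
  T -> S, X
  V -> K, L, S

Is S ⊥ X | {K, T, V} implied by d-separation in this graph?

Yes

We examine all 4 paths between S and X:
  1. S ← T → X — T:fork[blocks] ⇒ blocked
  2. S ← V → K ← M → T → X — V:fork[blocks]; K:collider[open]; M:fork[open]; T:chain[blocks] ⇒ blocked
  3. S → K ← M → T → X — K:collider[open]; M:fork[open]; T:chain[blocks] ⇒ blocked
  4. S ← L ← V → K ← M → T → X — L:chain[open]; V:fork[blocks]; K:collider[open]; M:fork[open]; T:chain[blocks] ⇒ blocked
All paths are blocked; S ⊥ X | {K, T, V} holds.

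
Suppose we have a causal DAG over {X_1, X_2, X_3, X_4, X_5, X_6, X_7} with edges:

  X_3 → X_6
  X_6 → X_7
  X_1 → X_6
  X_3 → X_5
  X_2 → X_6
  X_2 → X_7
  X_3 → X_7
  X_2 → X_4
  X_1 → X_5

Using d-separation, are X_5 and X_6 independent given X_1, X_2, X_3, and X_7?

Yes — X_5 and X_6 are d-separated given {X_1, X_2, X_3, X_7}.

Enumerating the 4 paths from X_5 to X_6 and testing each for blocking by {X_1, X_2, X_3, X_7}:
Path 1: X_5 ← X_1 → X_6
  X_1 is a fork here and X_1 is conditioned on, so the path is blocked at X_1.
Path 2: X_5 ← X_3 → X_6
  X_3 is a fork here and X_3 is conditioned on, so the path is blocked at X_3.
Path 3: X_5 ← X_3 → X_7 ← X_2 → X_6
  X_3 is a fork here and X_3 is conditioned on, so the path is blocked at X_3.
Path 4: X_5 ← X_3 → X_7 ← X_6
  X_3 is a fork here and X_3 is conditioned on, so the path is blocked at X_3.
Every path is blocked, so X_5 and X_6 are d-separated given {X_1, X_2, X_3, X_7}.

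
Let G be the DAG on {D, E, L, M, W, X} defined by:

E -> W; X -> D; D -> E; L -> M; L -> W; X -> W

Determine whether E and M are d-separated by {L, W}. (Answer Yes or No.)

2 paths connect E and M; each must be blocked for d-separation to hold:
  1. E → W ← L → M — W:collider[open]; L:fork[blocks] ⇒ blocked
  2. E ← D ← X → W ← L → M — D:chain[open]; X:fork[open]; W:collider[open]; L:fork[blocks] ⇒ blocked
Every path is blocked, so E and M are d-separated given {L, W}.

Yes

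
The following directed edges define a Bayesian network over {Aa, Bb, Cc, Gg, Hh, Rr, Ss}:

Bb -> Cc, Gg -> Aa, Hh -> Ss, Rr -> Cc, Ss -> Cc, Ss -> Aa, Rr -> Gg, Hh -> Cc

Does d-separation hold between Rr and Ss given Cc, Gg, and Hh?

No

We examine all 3 paths between Rr and Ss:
Path 1: Rr → Cc ← Hh → Ss
  Hh is a fork here and Hh is conditioned on, so the path is blocked at Hh.
Path 2: Rr → Cc ← Ss
  Cc is a collider and Cc is conditioned on, which opens it — no node blocks this path, so it is active.
Path 3: Rr → Gg → Aa ← Ss
  Gg is a chain here and Gg is conditioned on, so the path is blocked at Gg.
Since the path Rr → Cc ← Ss is active, Rr and Ss are not d-separated given {Cc, Gg, Hh}.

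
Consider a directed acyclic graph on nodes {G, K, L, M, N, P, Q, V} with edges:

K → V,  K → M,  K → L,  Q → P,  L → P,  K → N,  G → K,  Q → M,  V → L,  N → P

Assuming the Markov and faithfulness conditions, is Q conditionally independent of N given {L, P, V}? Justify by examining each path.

Enumerating the 6 paths from Q to N and testing each for blocking by {L, P, V}:
Path 1: Q → M ← K → L → P ← N
  M is a collider here and neither M nor any of its descendants is conditioned on, so the collider stays closed — the path is blocked at M.
Path 2: Q → M ← K → N
  M is a collider here and neither M nor any of its descendants is conditioned on, so the collider stays closed — the path is blocked at M.
Path 3: Q → M ← K → V → L → P ← N
  M is a collider here and neither M nor any of its descendants is conditioned on, so the collider stays closed — the path is blocked at M.
Path 4: Q → P ← L ← V ← K → N
  L is a chain here and L is conditioned on, so the path is blocked at L.
Path 5: Q → P ← L ← K → N
  L is a chain here and L is conditioned on, so the path is blocked at L.
Path 6: Q → P ← N
  P is a collider and P is conditioned on, which opens it — no node blocks this path, so it is active.
Because an active path exists, Q and N are not d-separated.

No — Q and N are not d-separated given {L, P, V}.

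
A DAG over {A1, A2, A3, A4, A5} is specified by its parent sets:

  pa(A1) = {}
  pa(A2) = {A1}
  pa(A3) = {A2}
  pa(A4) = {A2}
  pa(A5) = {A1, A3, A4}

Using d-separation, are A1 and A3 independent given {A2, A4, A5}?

No

4 paths connect A1 and A3; each must be blocked for d-separation to hold:
Path 1: A1 → A5 ← A3
  A5 is a collider and A5 is conditioned on, which opens it — no node blocks this path, so it is active.
Path 2: A1 → A5 ← A4 ← A2 → A3
  A4 is a chain here and A4 is conditioned on, so the path is blocked at A4.
Path 3: A1 → A2 → A3
  A2 is a chain here and A2 is conditioned on, so the path is blocked at A2.
Path 4: A1 → A2 → A4 → A5 ← A3
  A2 is a chain here and A2 is conditioned on, so the path is blocked at A2.
Because an active path exists, A1 and A3 are not d-separated.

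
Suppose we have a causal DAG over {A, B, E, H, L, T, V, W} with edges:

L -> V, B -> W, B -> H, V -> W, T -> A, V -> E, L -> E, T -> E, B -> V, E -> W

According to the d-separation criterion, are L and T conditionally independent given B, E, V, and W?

Enumerating the 4 paths from L to T and testing each for blocking by {B, E, V, W}:
Path 1: L → V → E ← T
  V is a chain here and V is conditioned on, so the path is blocked at V.
Path 2: L → V ← B → W ← E ← T
  B is a fork here and B is conditioned on, so the path is blocked at B.
Path 3: L → V → W ← E ← T
  V is a chain here and V is conditioned on, so the path is blocked at V.
Path 4: L → E ← T
  E is a collider and E is conditioned on, which opens it — no node blocks this path, so it is active.
Because an active path exists, L and T are not d-separated.

No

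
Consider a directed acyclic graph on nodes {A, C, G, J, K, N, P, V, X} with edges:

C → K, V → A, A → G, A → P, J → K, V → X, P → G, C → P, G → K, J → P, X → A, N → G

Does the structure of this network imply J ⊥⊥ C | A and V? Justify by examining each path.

There are 6 undirected paths between J and C; checking each against the conditioning set {A, V}:
  1. J → K ← G ← P ← C — K:collider[blocks]; G:chain[open]; P:chain[open] ⇒ blocked
  2. J → K ← G ← A → P ← C — K:collider[blocks]; G:chain[open]; A:fork[blocks]; P:collider[blocks] ⇒ blocked
  3. J → K ← C — K:collider[blocks] ⇒ blocked
  4. J → P → G → K ← C — P:chain[open]; G:chain[open]; K:collider[blocks] ⇒ blocked
  5. J → P ← A → G → K ← C — P:collider[blocks]; A:fork[blocks]; G:chain[open]; K:collider[blocks] ⇒ blocked
  6. J → P ← C — P:collider[blocks] ⇒ blocked
All paths are blocked; J ⊥ C | {A, V} holds.

Yes — J and C are d-separated given {A, V}.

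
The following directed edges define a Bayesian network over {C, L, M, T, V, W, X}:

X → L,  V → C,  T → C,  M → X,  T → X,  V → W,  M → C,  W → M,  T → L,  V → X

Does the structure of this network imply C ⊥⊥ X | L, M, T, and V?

Enumerating the 6 paths from C to X and testing each for blocking by {L, M, T, V}:
Path 1: C ← T → X
  T is a fork here and T is conditioned on, so the path is blocked at T.
Path 2: C ← T → L ← X
  T is a fork here and T is conditioned on, so the path is blocked at T.
Path 3: C ← M ← W ← V → X
  M is a chain here and M is conditioned on, so the path is blocked at M.
Path 4: C ← M → X
  M is a fork here and M is conditioned on, so the path is blocked at M.
Path 5: C ← V → W → M → X
  V is a fork here and V is conditioned on, so the path is blocked at V.
Path 6: C ← V → X
  V is a fork here and V is conditioned on, so the path is blocked at V.
Every path is blocked, so C and X are d-separated given {L, M, T, V}.

Yes — C and X are d-separated given {L, M, T, V}.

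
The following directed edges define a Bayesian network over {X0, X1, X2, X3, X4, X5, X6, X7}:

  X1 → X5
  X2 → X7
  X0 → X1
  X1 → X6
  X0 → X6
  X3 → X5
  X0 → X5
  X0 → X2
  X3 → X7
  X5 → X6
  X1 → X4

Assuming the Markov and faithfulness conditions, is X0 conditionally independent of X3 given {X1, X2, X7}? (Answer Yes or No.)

Yes

We examine all 6 paths between X0 and X3:
Path 1: X0 → X1 → X6 ← X5 ← X3
  X1 is a chain here and X1 is conditioned on, so the path is blocked at X1.
Path 2: X0 → X1 → X5 ← X3
  X1 is a chain here and X1 is conditioned on, so the path is blocked at X1.
Path 3: X0 → X2 → X7 ← X3
  X2 is a chain here and X2 is conditioned on, so the path is blocked at X2.
Path 4: X0 → X6 ← X1 → X5 ← X3
  X6 is a collider here and neither X6 nor any of its descendants is conditioned on, so the collider stays closed — the path is blocked at X6.
Path 5: X0 → X6 ← X5 ← X3
  X6 is a collider here and neither X6 nor any of its descendants is conditioned on, so the collider stays closed — the path is blocked at X6.
Path 6: X0 → X5 ← X3
  X5 is a collider here and neither X5 nor any of its descendants is conditioned on, so the collider stays closed — the path is blocked at X5.
Every path is blocked, so X0 and X3 are d-separated given {X1, X2, X7}.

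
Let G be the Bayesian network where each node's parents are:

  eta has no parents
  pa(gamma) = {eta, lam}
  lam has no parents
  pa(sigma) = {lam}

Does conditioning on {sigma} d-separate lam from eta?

Yes — lam and eta are d-separated given {sigma}.

The only undirected path from lam to eta is:
Path 1: lam → gamma ← eta
  gamma is a collider here and neither gamma nor any of its descendants is conditioned on, so the collider stays closed — the path is blocked at gamma.
All paths are blocked; lam ⊥ eta | {sigma} holds.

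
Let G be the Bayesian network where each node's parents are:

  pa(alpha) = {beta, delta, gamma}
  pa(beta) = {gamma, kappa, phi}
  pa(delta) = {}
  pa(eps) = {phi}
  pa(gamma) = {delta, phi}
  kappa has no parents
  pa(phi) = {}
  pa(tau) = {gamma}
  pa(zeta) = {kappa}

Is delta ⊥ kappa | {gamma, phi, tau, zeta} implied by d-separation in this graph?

Yes — delta and kappa are d-separated given {gamma, phi, tau, zeta}.

There are 6 undirected paths between delta and kappa; checking each against the conditioning set {gamma, phi, tau, zeta}:
Path 1: delta → alpha ← beta ← kappa
  alpha is a collider here and neither alpha nor any of its descendants is conditioned on, so the collider stays closed — the path is blocked at alpha.
Path 2: delta → alpha ← gamma → beta ← kappa
  alpha is a collider here and neither alpha nor any of its descendants is conditioned on, so the collider stays closed — the path is blocked at alpha.
Path 3: delta → alpha ← gamma ← phi → beta ← kappa
  alpha is a collider here and neither alpha nor any of its descendants is conditioned on, so the collider stays closed — the path is blocked at alpha.
Path 4: delta → gamma → alpha ← beta ← kappa
  gamma is a chain here and gamma is conditioned on, so the path is blocked at gamma.
Path 5: delta → gamma → beta ← kappa
  gamma is a chain here and gamma is conditioned on, so the path is blocked at gamma.
Path 6: delta → gamma ← phi → beta ← kappa
  phi is a fork here and phi is conditioned on, so the path is blocked at phi.
Every path is blocked, so delta and kappa are d-separated given {gamma, phi, tau, zeta}.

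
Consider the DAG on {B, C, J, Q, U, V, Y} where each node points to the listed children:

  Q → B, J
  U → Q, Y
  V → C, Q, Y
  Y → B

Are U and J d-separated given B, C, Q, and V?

Yes

There are 3 undirected paths between U and J; checking each against the conditioning set {B, C, Q, V}:
Path 1: U → Q → J
  Q is a chain here and Q is conditioned on, so the path is blocked at Q.
Path 2: U → Y ← V → Q → J
  V is a fork here and V is conditioned on, so the path is blocked at V.
Path 3: U → Y → B ← Q → J
  Q is a fork here and Q is conditioned on, so the path is blocked at Q.
Since every path is blocked, d-separation holds.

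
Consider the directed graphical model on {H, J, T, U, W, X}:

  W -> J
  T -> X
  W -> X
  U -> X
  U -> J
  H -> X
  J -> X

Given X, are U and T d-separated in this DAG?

No

3 paths connect U and T; each must be blocked for d-separation to hold:
Path 1: U → J → X ← T
  J is a chain and J is not conditioned on; X is a collider and X is conditioned on, which opens it — no node blocks this path, so it is active.
Path 2: U → J ← W → X ← T
  J is a collider and its descendant X is conditioned on, which opens it; W is a fork and W is not conditioned on; X is a collider and X is conditioned on, which opens it — no node blocks this path, so it is active.
Path 3: U → X ← T
  X is a collider and X is conditioned on, which opens it — no node blocks this path, so it is active.
Since the path U → J → X ← T is active, U and T are not d-separated given {X}.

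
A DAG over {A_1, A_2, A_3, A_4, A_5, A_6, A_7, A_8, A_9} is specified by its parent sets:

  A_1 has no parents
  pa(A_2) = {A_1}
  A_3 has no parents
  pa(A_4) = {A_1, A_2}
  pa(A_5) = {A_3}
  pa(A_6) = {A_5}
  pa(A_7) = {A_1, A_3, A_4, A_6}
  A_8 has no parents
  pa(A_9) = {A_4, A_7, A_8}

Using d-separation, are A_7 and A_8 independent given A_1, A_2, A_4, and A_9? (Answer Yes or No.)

4 paths connect A_7 and A_8; each must be blocked for d-separation to hold:
  1. A_7 ← A_1 → A_4 → A_9 ← A_8 — A_1:fork[blocks]; A_4:chain[blocks]; A_9:collider[open] ⇒ blocked
  2. A_7 ← A_1 → A_2 → A_4 → A_9 ← A_8 — A_1:fork[blocks]; A_2:chain[blocks]; A_4:chain[blocks]; A_9:collider[open] ⇒ blocked
  3. A_7 ← A_4 → A_9 ← A_8 — A_4:fork[blocks]; A_9:collider[open] ⇒ blocked
  4. A_7 → A_9 ← A_8 — A_9:collider[open] ⇒ active
At least one path is unblocked, so d-separation fails.

No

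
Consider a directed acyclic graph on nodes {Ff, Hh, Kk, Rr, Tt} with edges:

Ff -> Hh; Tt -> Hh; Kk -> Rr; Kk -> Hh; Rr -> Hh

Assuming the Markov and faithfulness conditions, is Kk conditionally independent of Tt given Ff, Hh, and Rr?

No — Kk and Tt are not d-separated given {Ff, Hh, Rr}.

2 paths connect Kk and Tt; each must be blocked for d-separation to hold:
  1. Kk → Rr → Hh ← Tt — Rr:chain[blocks]; Hh:collider[open] ⇒ blocked
  2. Kk → Hh ← Tt — Hh:collider[open] ⇒ active
Because an active path exists, Kk and Tt are not d-separated.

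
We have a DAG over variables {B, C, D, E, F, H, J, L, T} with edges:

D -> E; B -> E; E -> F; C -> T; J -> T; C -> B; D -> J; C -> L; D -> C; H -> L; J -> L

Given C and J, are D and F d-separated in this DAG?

No

4 paths connect D and F; each must be blocked for d-separation to hold:
Path 1: D → E → F
  E is a chain and E is not conditioned on — no node blocks this path, so it is active.
Path 2: D → C → B → E → F
  C is a chain here and C is conditioned on, so the path is blocked at C.
Path 3: D → J → L ← C → B → E → F
  J is a chain here and J is conditioned on, so the path is blocked at J.
Path 4: D → J → T ← C → B → E → F
  J is a chain here and J is conditioned on, so the path is blocked at J.
At least one path is unblocked, so d-separation fails.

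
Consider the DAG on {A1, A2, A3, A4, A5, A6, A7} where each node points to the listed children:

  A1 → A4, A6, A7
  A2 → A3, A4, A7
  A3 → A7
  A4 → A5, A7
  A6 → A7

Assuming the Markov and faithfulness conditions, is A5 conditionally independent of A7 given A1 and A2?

No — A5 and A7 are not d-separated given {A1, A2}.

Enumerating the 5 paths from A5 to A7 and testing each for blocking by {A1, A2}:
Path 1: A5 ← A4 ← A1 → A7
  A1 is a fork here and A1 is conditioned on, so the path is blocked at A1.
Path 2: A5 ← A4 ← A1 → A6 → A7
  A1 is a fork here and A1 is conditioned on, so the path is blocked at A1.
Path 3: A5 ← A4 ← A2 → A3 → A7
  A2 is a fork here and A2 is conditioned on, so the path is blocked at A2.
Path 4: A5 ← A4 ← A2 → A7
  A2 is a fork here and A2 is conditioned on, so the path is blocked at A2.
Path 5: A5 ← A4 → A7
  A4 is a fork and A4 is not conditioned on — no node blocks this path, so it is active.
At least one path is unblocked, so d-separation fails.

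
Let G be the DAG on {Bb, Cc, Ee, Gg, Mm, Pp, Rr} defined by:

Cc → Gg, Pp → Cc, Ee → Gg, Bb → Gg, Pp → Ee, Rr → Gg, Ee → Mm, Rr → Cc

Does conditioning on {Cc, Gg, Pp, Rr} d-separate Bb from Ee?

Enumerating the 3 paths from Bb to Ee and testing each for blocking by {Cc, Gg, Pp, Rr}:
Path 1: Bb → Gg ← Cc ← Pp → Ee
  Cc is a chain here and Cc is conditioned on, so the path is blocked at Cc.
Path 2: Bb → Gg ← Rr → Cc ← Pp → Ee
  Rr is a fork here and Rr is conditioned on, so the path is blocked at Rr.
Path 3: Bb → Gg ← Ee
  Gg is a collider and Gg is conditioned on, which opens it — no node blocks this path, so it is active.
Since the path Bb → Gg ← Ee is active, Bb and Ee are not d-separated given {Cc, Gg, Pp, Rr}.

No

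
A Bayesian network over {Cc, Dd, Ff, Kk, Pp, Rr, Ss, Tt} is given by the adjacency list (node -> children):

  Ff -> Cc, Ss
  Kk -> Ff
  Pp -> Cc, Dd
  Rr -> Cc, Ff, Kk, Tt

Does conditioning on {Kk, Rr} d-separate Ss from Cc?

3 paths connect Ss and Cc; each must be blocked for d-separation to hold:
Path 1: Ss ← Ff ← Kk ← Rr → Cc
  Kk is a chain here and Kk is conditioned on, so the path is blocked at Kk.
Path 2: Ss ← Ff → Cc
  Ff is a fork and Ff is not conditioned on — no node blocks this path, so it is active.
Path 3: Ss ← Ff ← Rr → Cc
  Rr is a fork here and Rr is conditioned on, so the path is blocked at Rr.
Since the path Ss ← Ff → Cc is active, Ss and Cc are not d-separated given {Kk, Rr}.

No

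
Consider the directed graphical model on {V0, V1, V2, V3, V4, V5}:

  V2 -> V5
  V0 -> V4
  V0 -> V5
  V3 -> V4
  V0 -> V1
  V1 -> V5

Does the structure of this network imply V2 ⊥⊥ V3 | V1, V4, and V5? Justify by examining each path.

No

There are 2 undirected paths between V2 and V3; checking each against the conditioning set {V1, V4, V5}:
Path 1: V2 → V5 ← V0 → V4 ← V3
  V5 is a collider and V5 is conditioned on, which opens it; V0 is a fork and V0 is not conditioned on; V4 is a collider and V4 is conditioned on, which opens it — no node blocks this path, so it is active.
Path 2: V2 → V5 ← V1 ← V0 → V4 ← V3
  V1 is a chain here and V1 is conditioned on, so the path is blocked at V1.
Because an active path exists, V2 and V3 are not d-separated.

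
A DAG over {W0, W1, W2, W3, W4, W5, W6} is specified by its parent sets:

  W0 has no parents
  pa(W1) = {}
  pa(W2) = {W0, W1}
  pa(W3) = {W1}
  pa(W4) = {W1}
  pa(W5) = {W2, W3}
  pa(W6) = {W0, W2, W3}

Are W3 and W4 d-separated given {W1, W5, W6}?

Enumerating the 4 paths from W3 to W4 and testing each for blocking by {W1, W5, W6}:
Path 1: W3 → W6 ← W0 → W2 ← W1 → W4
  W1 is a fork here and W1 is conditioned on, so the path is blocked at W1.
Path 2: W3 → W6 ← W2 ← W1 → W4
  W1 is a fork here and W1 is conditioned on, so the path is blocked at W1.
Path 3: W3 → W5 ← W2 ← W1 → W4
  W1 is a fork here and W1 is conditioned on, so the path is blocked at W1.
Path 4: W3 ← W1 → W4
  W1 is a fork here and W1 is conditioned on, so the path is blocked at W1.
Every path is blocked, so W3 and W4 are d-separated given {W1, W5, W6}.

Yes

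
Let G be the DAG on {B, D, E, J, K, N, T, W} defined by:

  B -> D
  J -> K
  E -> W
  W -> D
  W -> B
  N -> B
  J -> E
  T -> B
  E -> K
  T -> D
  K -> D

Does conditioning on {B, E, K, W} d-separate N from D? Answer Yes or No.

5 paths connect N and D; each must be blocked for d-separation to hold:
  1. N → B ← T → D — B:collider[open]; T:fork[open] ⇒ active
  2. N → B ← W ← E ← J → K → D — B:collider[open]; W:chain[blocks]; E:chain[blocks]; J:fork[open]; K:chain[blocks] ⇒ blocked
  3. N → B ← W ← E → K → D — B:collider[open]; W:chain[blocks]; E:fork[blocks]; K:chain[blocks] ⇒ blocked
  4. N → B ← W → D — B:collider[open]; W:fork[blocks] ⇒ blocked
  5. N → B → D — B:chain[blocks] ⇒ blocked
At least one path is unblocked, so d-separation fails.

No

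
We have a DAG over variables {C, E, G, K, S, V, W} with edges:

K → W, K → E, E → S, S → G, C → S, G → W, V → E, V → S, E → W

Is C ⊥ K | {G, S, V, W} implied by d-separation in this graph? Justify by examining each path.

There are 6 undirected paths between C and K; checking each against the conditioning set {G, S, V, W}:
  1. C → S ← E ← K — S:collider[open]; E:chain[open] ⇒ active
  2. C → S ← E → W ← K — S:collider[open]; E:fork[open]; W:collider[open] ⇒ active
  3. C → S ← V → E ← K — S:collider[open]; V:fork[blocks]; E:collider[open] ⇒ blocked
  4. C → S ← V → E → W ← K — S:collider[open]; V:fork[blocks]; E:chain[open]; W:collider[open] ⇒ blocked
  5. C → S → G → W ← E ← K — S:chain[blocks]; G:chain[blocks]; W:collider[open]; E:chain[open] ⇒ blocked
  6. C → S → G → W ← K — S:chain[blocks]; G:chain[blocks]; W:collider[open] ⇒ blocked
Since the path C → S ← E ← K is active, C and K are not d-separated given {G, S, V, W}.

No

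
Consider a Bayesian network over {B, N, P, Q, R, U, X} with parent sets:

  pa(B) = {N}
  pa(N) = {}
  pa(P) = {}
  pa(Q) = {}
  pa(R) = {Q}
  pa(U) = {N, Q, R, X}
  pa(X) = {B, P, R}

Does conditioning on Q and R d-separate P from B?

Yes — P and B are d-separated given {Q, R}.

There are 4 undirected paths between P and B; checking each against the conditioning set {Q, R}:
Path 1: P → X ← B
  X is a collider here and neither X nor any of its descendants is conditioned on, so the collider stays closed — the path is blocked at X.
Path 2: P → X ← R ← Q → U ← N → B
  X is a collider here and neither X nor any of its descendants is conditioned on, so the collider stays closed — the path is blocked at X.
Path 3: P → X ← R → U ← N → B
  X is a collider here and neither X nor any of its descendants is conditioned on, so the collider stays closed — the path is blocked at X.
Path 4: P → X → U ← N → B
  U is a collider here and neither U nor any of its descendants is conditioned on, so the collider stays closed — the path is blocked at U.
Since every path is blocked, d-separation holds.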